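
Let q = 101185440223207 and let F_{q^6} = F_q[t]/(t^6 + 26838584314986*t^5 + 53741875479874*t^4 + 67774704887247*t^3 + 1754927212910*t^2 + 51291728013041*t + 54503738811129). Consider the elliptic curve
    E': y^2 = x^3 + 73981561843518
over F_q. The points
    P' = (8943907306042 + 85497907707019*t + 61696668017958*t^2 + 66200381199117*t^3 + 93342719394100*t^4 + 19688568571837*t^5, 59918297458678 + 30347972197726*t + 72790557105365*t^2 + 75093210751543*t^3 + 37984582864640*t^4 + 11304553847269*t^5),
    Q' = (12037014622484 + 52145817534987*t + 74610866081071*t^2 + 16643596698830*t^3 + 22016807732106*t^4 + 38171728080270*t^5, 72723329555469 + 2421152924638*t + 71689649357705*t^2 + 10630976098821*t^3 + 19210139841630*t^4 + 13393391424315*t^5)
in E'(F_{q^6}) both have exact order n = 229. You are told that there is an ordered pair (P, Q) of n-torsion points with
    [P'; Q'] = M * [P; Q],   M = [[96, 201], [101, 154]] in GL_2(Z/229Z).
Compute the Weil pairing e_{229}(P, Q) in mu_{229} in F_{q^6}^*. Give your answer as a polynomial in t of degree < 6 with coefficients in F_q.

The 229-Weil pairing on E[229] over F_{101185440223207} is alternating-bilinear: e_{229}(P',Q') = e_{229}(P,Q)^det(M).
det M = 96*154 - 201*101 = -5517 = 208 (mod 229); 208^{-1} = 109 (mod 229).
8-bit Miller (11100101) on E'/F_{101185440223207} with a'=0, b'=73981561843518: accumulate tangent/chord ratios at Q'+S and P'+S'.
Result: e(P',Q') = 22219823929738 + 17340066216146*t + 17863361319844*t^2 + 23132458834294*t^3 + 37155802837445*t^4 + 98255017098653*t^5.
Finally e_{229}(P,Q) = 22497551155484 + 47121762727819*t + 16497599847664*t^2 + 28075945736463*t^3 + 34524944254790*t^4 + 79081940013899*t^5.

22497551155484 + 47121762727819*t + 16497599847664*t^2 + 28075945736463*t^3 + 34524944254790*t^4 + 79081940013899*t^5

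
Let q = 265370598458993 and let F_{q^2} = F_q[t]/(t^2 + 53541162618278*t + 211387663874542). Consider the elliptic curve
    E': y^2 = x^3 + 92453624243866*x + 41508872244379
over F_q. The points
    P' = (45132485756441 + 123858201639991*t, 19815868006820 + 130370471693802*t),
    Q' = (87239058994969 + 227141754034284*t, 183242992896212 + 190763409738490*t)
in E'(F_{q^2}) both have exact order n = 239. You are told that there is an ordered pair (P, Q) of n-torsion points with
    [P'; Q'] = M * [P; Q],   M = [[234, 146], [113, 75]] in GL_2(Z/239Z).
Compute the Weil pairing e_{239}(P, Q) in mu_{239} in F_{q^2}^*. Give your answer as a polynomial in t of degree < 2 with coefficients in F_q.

142663453184758 + 19476769986725*t

Since e_{239}(P,P)=e_{239}(Q,Q)=1 and e_{239}(Q,P)=e_{239}(P,Q)^{-1}, expanding e_{239}(234*P + 146*Q,113*P + 75*Q) leaves e(P,Q)^det(M).
Inverting 96 mod 239: 122. Thus e_{239}(P,Q) = e(P',Q')^{122}.
Build f_{239,P'} and f_{239,Q'} via the 8-bit ladder of 239=11101111_2; evaluate at shifted divisors; quotient in F_{265370598458993^2}.
Result: e(P',Q') = 72577972741434 + 210807326491302*t.
Hence e(P,Q) = 142663453184758 + 19476769986725*t in F_{265370598458993^2}^*.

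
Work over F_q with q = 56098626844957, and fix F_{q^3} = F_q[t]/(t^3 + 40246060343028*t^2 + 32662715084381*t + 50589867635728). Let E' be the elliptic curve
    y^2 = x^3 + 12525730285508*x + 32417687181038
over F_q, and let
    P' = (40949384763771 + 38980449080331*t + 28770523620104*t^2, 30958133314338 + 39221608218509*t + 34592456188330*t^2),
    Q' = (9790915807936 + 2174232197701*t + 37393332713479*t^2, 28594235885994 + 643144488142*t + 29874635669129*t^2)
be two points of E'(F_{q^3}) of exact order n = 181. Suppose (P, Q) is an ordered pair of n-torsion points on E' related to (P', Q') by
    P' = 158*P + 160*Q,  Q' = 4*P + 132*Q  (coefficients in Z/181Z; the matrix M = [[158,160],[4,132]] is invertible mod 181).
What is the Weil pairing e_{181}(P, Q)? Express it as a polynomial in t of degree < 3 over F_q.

22031196480159 + 37583176439807*t + 40491026029540*t^2

e_{181}(aP+bQ,cP+dQ) = e_{181}(P,Q)^(ad-bc); with (a,b,c,d)=(158,160,4,132) this gives the det-181 law.
Inverting 125 mod 181: 42. Thus e_{181}(P,Q) = e(P',Q')^{42}.
8-bit Miller (10110101) on E'/F_{56098626844957} with a'=12525730285508, b'=32417687181038: accumulate tangent/chord ratios at Q'+S and P'+S'.
The quotient is 24966087094031 + 3356572418899*t + 33715138541181*t^2.
Thus e_{181}(P,Q) = 22031196480159 + 37583176439807*t + 40491026029540*t^2.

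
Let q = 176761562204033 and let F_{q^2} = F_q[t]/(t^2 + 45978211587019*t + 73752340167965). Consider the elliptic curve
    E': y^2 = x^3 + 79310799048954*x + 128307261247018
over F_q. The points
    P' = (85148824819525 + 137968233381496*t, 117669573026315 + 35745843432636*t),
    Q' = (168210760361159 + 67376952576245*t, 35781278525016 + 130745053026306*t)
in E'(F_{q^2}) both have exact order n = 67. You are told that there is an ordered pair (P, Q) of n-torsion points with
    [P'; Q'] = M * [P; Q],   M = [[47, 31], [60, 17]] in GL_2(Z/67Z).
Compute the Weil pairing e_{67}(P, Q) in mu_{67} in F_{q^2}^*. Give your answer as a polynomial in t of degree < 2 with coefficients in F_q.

5526001144562 + 70163006468301*t

e_{67}(aP+bQ,cP+dQ) = e_{67}(P,Q)^(ad-bc); with (a,b,c,d)=(47,31,60,17) this gives the det-67 law.
Hence e(P,Q) = e(P',Q')^{61} where 61 = 11^{-1} mod 67.
n = 67 = (1000011)_2 (7 bits, wt 3); accumulate f_{67,P'}(Q'+S)/f_{67,P'}(S) along the 6-step ladder.
So e_{67}(P',Q') = 135441251650952 + 48922048245066*t.
Hence e(P,Q) = 5526001144562 + 70163006468301*t in F_{176761562204033^2}^*.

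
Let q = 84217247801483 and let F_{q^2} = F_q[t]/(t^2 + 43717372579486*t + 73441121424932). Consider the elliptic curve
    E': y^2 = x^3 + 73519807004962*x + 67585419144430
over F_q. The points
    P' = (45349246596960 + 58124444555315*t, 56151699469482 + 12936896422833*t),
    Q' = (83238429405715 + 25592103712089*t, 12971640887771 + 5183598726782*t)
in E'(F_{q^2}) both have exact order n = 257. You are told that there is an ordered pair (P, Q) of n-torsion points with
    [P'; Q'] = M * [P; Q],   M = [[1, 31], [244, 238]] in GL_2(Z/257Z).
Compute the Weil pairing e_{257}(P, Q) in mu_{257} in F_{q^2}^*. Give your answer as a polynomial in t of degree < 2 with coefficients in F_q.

8715627326558 + 42748971322766*t

e_{257}(aP+bQ,cP+dQ) = e_{257}(P,Q)^(ad-bc); with (a,b,c,d)=(1,31,244,238) this gives the det-257 law.
Inverting 127 mod 257: 85. Thus e_{257}(P,Q) = e(P',Q')^{85}.
n = 257 = (100000001)_2 (9 bits, wt 2); accumulate f_{257,P'}(Q'+S)/f_{257,P'}(S) along the 8-step ladder.
The quotient is 10399691851209 + 19522221917721*t.
(10399691851209 + 19522221917721*t)^{85} mod (84217247801483,f) = 8715627326558 + 42748971322766*t.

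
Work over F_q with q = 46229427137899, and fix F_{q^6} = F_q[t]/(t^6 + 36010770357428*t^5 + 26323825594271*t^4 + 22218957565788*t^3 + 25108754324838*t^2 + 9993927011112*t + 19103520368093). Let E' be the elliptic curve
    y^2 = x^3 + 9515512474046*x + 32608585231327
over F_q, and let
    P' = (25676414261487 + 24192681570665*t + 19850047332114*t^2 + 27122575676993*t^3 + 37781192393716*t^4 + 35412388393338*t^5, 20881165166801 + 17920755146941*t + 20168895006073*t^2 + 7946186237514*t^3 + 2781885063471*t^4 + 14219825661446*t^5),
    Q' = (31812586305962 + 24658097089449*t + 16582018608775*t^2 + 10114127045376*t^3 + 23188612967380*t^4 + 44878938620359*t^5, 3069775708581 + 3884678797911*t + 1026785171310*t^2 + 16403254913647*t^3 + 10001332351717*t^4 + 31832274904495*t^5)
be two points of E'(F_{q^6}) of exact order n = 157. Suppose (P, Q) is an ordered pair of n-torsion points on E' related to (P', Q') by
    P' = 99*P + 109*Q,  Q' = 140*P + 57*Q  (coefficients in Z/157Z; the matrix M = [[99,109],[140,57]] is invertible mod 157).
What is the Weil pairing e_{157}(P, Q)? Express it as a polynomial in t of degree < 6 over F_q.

36282175964304 + 14395285691476*t + 38541803471627*t^2 + 44445553479609*t^3 + 28413939154106*t^4 + 43059024570022*t^5

Under M = [[99,109],[140,57]] in GL_2(Z/157), e_{157}(P',Q') = e_{157}(P,Q)^(99*57-109*140 mod 157).
det(M) mod 157 = 117; its inverse in (Z/157)^* is 51 (check: 117*51 mod 157 = 1).
8-bit Miller (10011101) on E'/F_{46229427137899} with a'=9515512474046, b'=32608585231327: accumulate tangent/chord ratios at Q'+S and P'+S'.
The quotient is 15051170510000 + 29121237416141*t + 39892609757481*t^2 + 39787450408114*t^3 + 21829284968523*t^4 + 38510272295445*t^5.
Finally e_{157}(P,Q) = 36282175964304 + 14395285691476*t + 38541803471627*t^2 + 44445553479609*t^3 + 28413939154106*t^4 + 43059024570022*t^5.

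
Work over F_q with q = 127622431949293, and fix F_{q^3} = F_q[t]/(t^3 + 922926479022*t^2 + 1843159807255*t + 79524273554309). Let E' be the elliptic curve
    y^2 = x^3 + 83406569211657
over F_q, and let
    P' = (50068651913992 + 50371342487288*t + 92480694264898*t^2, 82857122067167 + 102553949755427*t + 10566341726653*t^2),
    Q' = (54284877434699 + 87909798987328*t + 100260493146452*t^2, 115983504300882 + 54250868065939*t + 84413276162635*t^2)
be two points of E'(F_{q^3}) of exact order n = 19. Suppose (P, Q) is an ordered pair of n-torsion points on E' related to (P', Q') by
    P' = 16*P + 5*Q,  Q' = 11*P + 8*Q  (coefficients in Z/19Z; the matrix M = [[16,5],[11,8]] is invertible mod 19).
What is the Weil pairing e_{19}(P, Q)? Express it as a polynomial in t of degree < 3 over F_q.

e_{19} is bilinear + alternating on E[19], so e_{19}(16*P + 5*Q, 11*P + 8*Q) = e_{19}(P,Q)^(16*8-5*11).
det M = 16*8 - 5*11 = 73 = 16 (mod 19); 16^{-1} = 6 (mod 19).
Run Miller on y^2=x^3+83406569211657 over F_{127622431949293}: ladder 10011 (5 bits); e = f_P(D_Q)/f_Q(D_P).
Miller gives e_{19}(P',Q') = 67922692074025 + 54263923741820*t + 65101300232107*t^2 in F_{127622431949293^3}.
e_{19}(P,Q) = (67922692074025 + 54263923741820*t + 65101300232107*t^2)^{6} = 107009497800981 + 92917984293469*t + 115347435962881*t^2.

107009497800981 + 92917984293469*t + 115347435962881*t^2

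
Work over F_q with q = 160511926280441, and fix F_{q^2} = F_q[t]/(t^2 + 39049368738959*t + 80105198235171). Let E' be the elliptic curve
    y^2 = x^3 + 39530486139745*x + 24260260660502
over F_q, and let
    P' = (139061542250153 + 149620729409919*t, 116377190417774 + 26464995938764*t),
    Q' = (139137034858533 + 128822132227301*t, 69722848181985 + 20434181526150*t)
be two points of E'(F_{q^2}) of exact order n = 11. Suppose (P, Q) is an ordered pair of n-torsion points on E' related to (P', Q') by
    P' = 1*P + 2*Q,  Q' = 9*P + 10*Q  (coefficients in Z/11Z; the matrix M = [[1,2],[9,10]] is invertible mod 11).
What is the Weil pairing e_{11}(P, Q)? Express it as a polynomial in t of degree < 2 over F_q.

The 11-Weil pairing on E[11] over F_{160511926280441} is alternating-bilinear: e_{11}(P',Q') = e_{11}(P,Q)^det(M).
Inverting 3 mod 11: 4. Thus e_{11}(P,Q) = e(P',Q')^{4}.
4-bit Miller (1011) on E'/F_{160511926280441} with a'=39530486139745, b'=24260260660502: accumulate tangent/chord ratios at Q'+S and P'+S'.
f_P(D_Q)/f_Q(D_P) = 18507030229861 + 133291122792366*t.
Thus e_{11}(P,Q) = 15692708269401 + 12106972828692*t.

15692708269401 + 12106972828692*t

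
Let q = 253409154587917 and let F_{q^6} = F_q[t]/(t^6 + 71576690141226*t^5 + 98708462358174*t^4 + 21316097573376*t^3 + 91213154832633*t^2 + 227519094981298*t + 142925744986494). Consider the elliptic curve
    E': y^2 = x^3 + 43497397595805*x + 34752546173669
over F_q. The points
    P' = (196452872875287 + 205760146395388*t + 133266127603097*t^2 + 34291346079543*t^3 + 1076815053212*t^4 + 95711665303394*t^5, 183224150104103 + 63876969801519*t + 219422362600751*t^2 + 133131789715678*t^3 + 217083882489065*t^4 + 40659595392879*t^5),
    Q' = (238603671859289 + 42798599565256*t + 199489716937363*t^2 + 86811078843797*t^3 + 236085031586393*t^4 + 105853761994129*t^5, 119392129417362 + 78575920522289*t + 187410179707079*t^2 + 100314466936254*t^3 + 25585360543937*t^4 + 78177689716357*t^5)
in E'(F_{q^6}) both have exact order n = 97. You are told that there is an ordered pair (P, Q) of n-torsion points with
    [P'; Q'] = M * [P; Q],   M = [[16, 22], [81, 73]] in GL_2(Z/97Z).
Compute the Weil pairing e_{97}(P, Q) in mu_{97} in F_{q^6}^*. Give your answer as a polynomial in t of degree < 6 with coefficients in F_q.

e_{97}(aP+bQ,cP+dQ) = e_{97}(P,Q)^(ad-bc); with (a,b,c,d)=(16,22,81,73) this gives the det-97 law.
det(M) mod 97 = 65; its inverse in (Z/97)^* is 3 (check: 65*3 mod 97 = 1).
Run Miller on y^2=x^3+43497397595805*x+34752546173669 over F_{253409154587917}: ladder 1100001 (7 bits); e = f_P(D_Q)/f_Q(D_P).
Result: e(P',Q') = 229427856698694 + 30798896844527*t + 135911997899993*t^2 + 51064565057984*t^3 + 12299991013643*t^4 + 15644911570857*t^5.
Hence e(P,Q) = 152871134842405 + 222828274706235*t + 120575866751210*t^2 + 130170511384342*t^3 + 96913964963907*t^4 + 47868767212009*t^5 in F_{253409154587917^6}^*.

152871134842405 + 222828274706235*t + 120575866751210*t^2 + 130170511384342*t^3 + 96913964963907*t^4 + 47868767212009*t^5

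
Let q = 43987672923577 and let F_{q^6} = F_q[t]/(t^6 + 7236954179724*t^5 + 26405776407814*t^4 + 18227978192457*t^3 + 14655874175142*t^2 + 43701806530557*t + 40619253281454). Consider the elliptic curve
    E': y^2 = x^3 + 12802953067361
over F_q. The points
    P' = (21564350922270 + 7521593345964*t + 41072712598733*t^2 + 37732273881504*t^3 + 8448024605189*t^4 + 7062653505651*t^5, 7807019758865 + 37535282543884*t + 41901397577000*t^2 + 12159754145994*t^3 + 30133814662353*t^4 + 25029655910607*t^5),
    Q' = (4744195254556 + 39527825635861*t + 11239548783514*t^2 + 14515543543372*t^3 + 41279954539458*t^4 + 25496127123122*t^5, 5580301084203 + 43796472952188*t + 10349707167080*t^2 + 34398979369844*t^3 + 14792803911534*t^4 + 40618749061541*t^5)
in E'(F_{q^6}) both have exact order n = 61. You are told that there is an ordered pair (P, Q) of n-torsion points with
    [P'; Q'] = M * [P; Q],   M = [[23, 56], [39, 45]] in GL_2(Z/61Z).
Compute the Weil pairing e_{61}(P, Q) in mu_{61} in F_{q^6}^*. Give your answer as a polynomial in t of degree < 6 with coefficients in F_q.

32946841934874 + 31135116578419*t + 2774868798150*t^2 + 1204628171229*t^3 + 21418941181739*t^4 + 18488653918368*t^5

Alternating bilinearity on E[61] (values in mu_{61} in F_{43987672923577^6}) gives e(P',Q') = e(P,Q)^det(M).
det(M) mod 61 = 10; its inverse in (Z/61)^* is 55 (check: 10*55 mod 61 = 1).
Run Miller on y^2=x^3+12802953067361 over F_{43987672923577}: ladder 111101 (6 bits); e = f_P(D_Q)/f_Q(D_P).
Miller gives e_{61}(P',Q') = 25456890968655 + 18563501280096*t + 7487283426882*t^2 + 32487980531754*t^3 + 37381029326984*t^4 + 32599604556606*t^5 in F_{43987672923577^6}.
Raise to 55: e(P,Q) = 32946841934874 + 31135116578419*t + 2774868798150*t^2 + 1204628171229*t^3 + 21418941181739*t^4 + 18488653918368*t^5 in mu_{61}.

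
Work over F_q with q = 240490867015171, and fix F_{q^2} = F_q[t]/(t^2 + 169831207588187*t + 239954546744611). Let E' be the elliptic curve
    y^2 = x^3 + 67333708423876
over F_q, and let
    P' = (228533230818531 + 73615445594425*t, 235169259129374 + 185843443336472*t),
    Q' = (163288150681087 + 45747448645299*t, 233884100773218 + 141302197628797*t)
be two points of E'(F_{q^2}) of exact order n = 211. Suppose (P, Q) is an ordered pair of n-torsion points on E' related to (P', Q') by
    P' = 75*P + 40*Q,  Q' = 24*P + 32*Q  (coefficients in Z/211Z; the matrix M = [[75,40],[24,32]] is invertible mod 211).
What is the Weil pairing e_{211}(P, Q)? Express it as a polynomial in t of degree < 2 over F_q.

216411127087717 + 159027230655328*t

Under M = [[75,40],[24,32]] in GL_2(Z/211), e_{211}(P',Q') = e_{211}(P,Q)^(75*32-40*24 mod 211).
det(M) mod 211 = 174; its inverse in (Z/211)^* is 57 (check: 174*57 mod 211 = 1).
Miller loop for e_{211} over F_{240490867015171^2}: bits of 211 = 11010011; 7 double steps + 4 add steps, l/v at each.
Miller gives e_{211}(P',Q') = 199948027187472 + 26415730551191*t in F_{240490867015171^2}.
Raise to 57: e(P,Q) = 216411127087717 + 159027230655328*t in mu_{211}.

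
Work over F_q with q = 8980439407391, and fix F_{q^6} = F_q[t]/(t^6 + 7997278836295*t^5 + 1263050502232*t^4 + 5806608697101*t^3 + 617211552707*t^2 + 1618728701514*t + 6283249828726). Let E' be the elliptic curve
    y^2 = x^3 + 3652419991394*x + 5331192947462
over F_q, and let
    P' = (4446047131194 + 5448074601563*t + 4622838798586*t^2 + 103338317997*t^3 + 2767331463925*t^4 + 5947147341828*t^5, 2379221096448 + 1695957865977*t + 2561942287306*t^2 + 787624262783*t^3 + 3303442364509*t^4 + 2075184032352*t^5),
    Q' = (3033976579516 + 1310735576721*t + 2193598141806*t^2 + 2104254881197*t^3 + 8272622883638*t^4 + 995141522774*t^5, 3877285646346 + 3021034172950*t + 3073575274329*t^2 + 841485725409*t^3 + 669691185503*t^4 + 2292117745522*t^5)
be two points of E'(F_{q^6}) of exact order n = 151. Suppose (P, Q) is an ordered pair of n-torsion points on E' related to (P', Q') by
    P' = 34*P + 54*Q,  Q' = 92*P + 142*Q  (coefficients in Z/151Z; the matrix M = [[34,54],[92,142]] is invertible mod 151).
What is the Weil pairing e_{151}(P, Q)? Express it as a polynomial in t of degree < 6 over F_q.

e_{151}(aP+bQ,cP+dQ) = e_{151}(P,Q)^(ad-bc); with (a,b,c,d)=(34,54,92,142) this gives the det-151 law.
Hence e(P,Q) = e(P',Q')^{55} where 55 = 11^{-1} mod 151.
Double-and-add over 10010111: 8-1 doublings, 5-1 additions; each step l_{T,T}/v_{2T} or l_{T,P'}/v at Q'+S for random S.
f_P(D_Q)/f_Q(D_P) = 730702010187 + 656897031788*t + 6640851859898*t^2 + 3847484045482*t^3 + 8619407351388*t^4 + 5777530100608*t^5.
Raise to 55: e(P,Q) = 3722694406088 + 239348431132*t + 7684204809099*t^2 + 6598153265017*t^3 + 3144051950112*t^4 + 6576571528913*t^5 in mu_{151}.

3722694406088 + 239348431132*t + 7684204809099*t^2 + 6598153265017*t^3 + 3144051950112*t^4 + 6576571528913*t^5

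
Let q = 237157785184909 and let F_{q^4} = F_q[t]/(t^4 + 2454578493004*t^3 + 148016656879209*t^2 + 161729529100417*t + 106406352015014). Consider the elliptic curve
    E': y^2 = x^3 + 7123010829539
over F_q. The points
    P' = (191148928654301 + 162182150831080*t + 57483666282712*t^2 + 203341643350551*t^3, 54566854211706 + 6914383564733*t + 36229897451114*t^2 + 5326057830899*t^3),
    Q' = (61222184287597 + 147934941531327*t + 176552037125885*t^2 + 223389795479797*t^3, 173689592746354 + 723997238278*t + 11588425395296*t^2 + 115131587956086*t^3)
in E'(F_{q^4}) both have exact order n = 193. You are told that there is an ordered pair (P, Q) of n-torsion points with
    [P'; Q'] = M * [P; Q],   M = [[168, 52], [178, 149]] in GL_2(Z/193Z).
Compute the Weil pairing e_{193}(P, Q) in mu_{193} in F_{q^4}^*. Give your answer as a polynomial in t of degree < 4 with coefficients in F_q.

226069599049415 + 151470297130001*t + 157000239837502*t^2 + 22975825744578*t^3

Since e_{193}(P,P)=e_{193}(Q,Q)=1 and e_{193}(Q,P)=e_{193}(P,Q)^{-1}, expanding e_{193}(168*P + 52*Q,178*P + 149*Q) leaves e(P,Q)^det(M).
det M = 168*149 - 52*178 = 15776 = 143 (mod 193); 143^{-1} = 27 (mod 193).
Build f_{193,P'} and f_{193,Q'} via the 8-bit ladder of 193=11000001_2; evaluate at shifted divisors; quotient in F_{237157785184909^4}.
Miller gives e_{193}(P',Q') = 188107011386321 + 124790622320910*t + 45338801859572*t^2 + 129538808452567*t^3 in F_{237157785184909^4}.
Raise to 27: e(P,Q) = 226069599049415 + 151470297130001*t + 157000239837502*t^2 + 22975825744578*t^3 in mu_{193}.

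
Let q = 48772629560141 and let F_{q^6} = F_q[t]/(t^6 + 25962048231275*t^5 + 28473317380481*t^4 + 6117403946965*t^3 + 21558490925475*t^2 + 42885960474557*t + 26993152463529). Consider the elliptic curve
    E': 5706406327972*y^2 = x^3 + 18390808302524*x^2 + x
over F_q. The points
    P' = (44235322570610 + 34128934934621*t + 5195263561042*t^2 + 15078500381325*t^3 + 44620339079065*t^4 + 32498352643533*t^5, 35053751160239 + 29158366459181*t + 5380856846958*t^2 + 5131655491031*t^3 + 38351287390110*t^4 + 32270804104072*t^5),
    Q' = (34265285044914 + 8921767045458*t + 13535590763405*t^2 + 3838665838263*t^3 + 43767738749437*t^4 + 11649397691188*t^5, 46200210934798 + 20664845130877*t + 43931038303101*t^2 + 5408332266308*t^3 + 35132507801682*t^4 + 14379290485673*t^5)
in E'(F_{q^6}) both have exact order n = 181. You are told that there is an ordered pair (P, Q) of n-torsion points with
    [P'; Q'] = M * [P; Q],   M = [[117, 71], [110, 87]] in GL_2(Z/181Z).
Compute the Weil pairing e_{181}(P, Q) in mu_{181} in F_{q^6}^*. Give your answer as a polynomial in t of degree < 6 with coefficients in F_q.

45170067667804 + 48342502355170*t + 19630500693647*t^2 + 4847023716016*t^3 + 25365908401276*t^4 + 46987756033711*t^5

Under M = [[117,71],[110,87]] in GL_2(Z/181), e_{181}(P',Q') = e_{181}(P,Q)^(117*87-71*110 mod 181).
117*87 - 71*110 = 2369; reduced mod 181: det = 16, inverse 34.
(x,y)|->(24248817239160x+15035548354180,24248817239160y) sends E' to y^2=x^3+878634166560*x+33804223416882.
n = 181 = (10110101)_2 (8 bits, wt 5); accumulate f_{181,P'}(Q'+S)/f_{181,P'}(S) along the 7-step ladder.
f_P(D_Q)/f_Q(D_P) = 39528271509156 + 42231418569497*t + 1077527387954*t^2 + 22009508841366*t^3 + 43330955835417*t^4 + 17549731073549*t^5.
Hence e(P,Q) = 45170067667804 + 48342502355170*t + 19630500693647*t^2 + 4847023716016*t^3 + 25365908401276*t^4 + 46987756033711*t^5 in F_{48772629560141^6}^*.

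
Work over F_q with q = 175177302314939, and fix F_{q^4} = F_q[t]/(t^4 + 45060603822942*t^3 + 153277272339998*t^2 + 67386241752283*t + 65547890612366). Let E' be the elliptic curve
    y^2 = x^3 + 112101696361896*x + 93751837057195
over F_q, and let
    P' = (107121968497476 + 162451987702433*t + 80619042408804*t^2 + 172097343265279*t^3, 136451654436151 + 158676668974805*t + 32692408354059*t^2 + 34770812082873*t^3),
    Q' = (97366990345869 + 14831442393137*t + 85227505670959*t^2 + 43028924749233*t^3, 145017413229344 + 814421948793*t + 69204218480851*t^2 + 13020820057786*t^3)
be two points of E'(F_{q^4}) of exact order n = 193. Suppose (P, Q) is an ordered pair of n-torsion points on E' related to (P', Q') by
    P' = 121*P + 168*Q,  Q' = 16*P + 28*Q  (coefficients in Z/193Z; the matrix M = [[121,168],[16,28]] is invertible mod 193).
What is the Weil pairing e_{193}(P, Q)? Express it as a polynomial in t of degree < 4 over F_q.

74563239917681 + 157504799674985*t + 98566796851414*t^2 + 172573101845819*t^3

Under M = [[121,168],[16,28]] in GL_2(Z/193), e_{193}(P',Q') = e_{193}(P,Q)^(121*28-168*16 mod 193).
Inverting 121 mod 193: 67. Thus e_{193}(P,Q) = e(P',Q')^{67}.
Run Miller on y^2=x^3+112101696361896*x+93751837057195 over F_{175177302314939}: ladder 11000001 (8 bits); e = f_P(D_Q)/f_Q(D_P).
Result: e(P',Q') = 153495618817935 + 105304911725790*t + 66436880191161*t^2 + 158999791566053*t^3.
Thus e_{193}(P,Q) = 74563239917681 + 157504799674985*t + 98566796851414*t^2 + 172573101845819*t^3.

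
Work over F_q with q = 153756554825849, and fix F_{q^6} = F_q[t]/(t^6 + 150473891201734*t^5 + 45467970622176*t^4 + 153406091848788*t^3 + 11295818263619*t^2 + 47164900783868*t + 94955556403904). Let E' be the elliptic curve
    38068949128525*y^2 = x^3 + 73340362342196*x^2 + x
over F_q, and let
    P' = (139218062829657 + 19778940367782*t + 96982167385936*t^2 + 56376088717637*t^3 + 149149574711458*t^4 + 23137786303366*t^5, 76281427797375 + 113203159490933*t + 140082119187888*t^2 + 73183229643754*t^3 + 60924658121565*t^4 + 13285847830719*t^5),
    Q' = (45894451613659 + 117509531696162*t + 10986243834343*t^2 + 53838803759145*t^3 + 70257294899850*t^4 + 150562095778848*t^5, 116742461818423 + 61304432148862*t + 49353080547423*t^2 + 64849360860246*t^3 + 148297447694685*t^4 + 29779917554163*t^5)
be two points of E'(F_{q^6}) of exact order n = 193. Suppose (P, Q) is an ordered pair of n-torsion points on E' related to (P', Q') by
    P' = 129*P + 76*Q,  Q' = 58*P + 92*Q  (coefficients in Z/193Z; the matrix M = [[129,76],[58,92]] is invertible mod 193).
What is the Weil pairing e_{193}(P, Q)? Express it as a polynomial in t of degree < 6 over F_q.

116968792962197 + 56975464434513*t + 95055952992723*t^2 + 115032850928433*t^3 + 95316311554077*t^4 + 42875745191614*t^5

e_{193}(aP+bQ,cP+dQ) = e_{193}(P,Q)^(ad-bc); with (a,b,c,d)=(129,76,58,92) this gives the det-193 law.
129*92 - 76*58 = 7460; reduced mod 193: det = 126, inverse 72.
(x,y)|->(58995596943527x+149731853860806,58995596943527y) sends E' to y^2=x^3+109992274820538*x+74814827464949.
Miller loop for e_{193} over F_{153756554825849^6}: bits of 193 = 11000001; 7 double steps + 2 add steps, l/v at each.
So e_{193}(P',Q') = 51915663024991 + 77626930463744*t + 88946876300629*t^2 + 117892477658434*t^3 + 61024298687247*t^4 + 94311865812593*t^5.
Raise to 72: e(P,Q) = 116968792962197 + 56975464434513*t + 95055952992723*t^2 + 115032850928433*t^3 + 95316311554077*t^4 + 42875745191614*t^5 in mu_{193}.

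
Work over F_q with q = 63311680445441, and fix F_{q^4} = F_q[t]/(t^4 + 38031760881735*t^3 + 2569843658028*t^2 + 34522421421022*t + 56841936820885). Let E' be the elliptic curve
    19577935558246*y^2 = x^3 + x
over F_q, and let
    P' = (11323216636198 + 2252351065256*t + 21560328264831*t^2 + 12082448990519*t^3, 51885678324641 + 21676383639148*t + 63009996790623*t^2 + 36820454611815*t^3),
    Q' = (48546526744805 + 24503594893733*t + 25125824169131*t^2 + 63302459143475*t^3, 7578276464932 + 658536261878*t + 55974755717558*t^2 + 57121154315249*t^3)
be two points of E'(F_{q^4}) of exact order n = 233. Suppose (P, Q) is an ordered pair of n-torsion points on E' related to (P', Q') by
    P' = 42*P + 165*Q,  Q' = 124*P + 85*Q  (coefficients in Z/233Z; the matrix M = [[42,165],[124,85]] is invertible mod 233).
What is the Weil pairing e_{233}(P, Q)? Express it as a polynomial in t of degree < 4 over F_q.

46094542629768 + 22497669711842*t + 9409049820112*t^2 + 33694282612481*t^3

Under M = [[42,165],[124,85]] in GL_2(Z/233), e_{233}(P',Q') = e_{233}(P,Q)^(42*85-165*124 mod 233).
det M = 42*85 - 165*124 = -16890 = 119 (mod 233); 119^{-1} = 47 (mod 233).
Montgomery->Weierstrass: x_W = 11722162201647*x, y_W=11722162201647*y on F_{63311680445441}; lands on y^2=x^3+29335057431682*x.
Miller loop for e_{233} over F_{63311680445441^4}: bits of 233 = 11101001; 7 double steps + 4 add steps, l/v at each.
f_P(D_Q)/f_Q(D_P) = 36780721879450 + 32123571043325*t + 22076461199721*t^2 + 33633017386098*t^3.
(36780721879450 + 32123571043325*t + 22076461199721*t^2 + 33633017386098*t^3)^{47} mod (63311680445441,f) = 46094542629768 + 22497669711842*t + 9409049820112*t^2 + 33694282612481*t^3.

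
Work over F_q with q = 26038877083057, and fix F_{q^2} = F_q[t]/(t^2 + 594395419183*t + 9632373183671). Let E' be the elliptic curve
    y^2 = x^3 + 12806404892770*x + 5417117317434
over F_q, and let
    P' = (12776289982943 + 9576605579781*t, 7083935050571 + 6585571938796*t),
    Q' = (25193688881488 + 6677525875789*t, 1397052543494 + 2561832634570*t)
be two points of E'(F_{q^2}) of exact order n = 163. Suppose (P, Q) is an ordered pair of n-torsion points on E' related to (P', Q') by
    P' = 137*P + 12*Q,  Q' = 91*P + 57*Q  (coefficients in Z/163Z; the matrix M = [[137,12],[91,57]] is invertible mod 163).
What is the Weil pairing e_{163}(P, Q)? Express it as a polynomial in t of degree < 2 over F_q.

e_{163} is bilinear + alternating on E[163], so e_{163}(137*P + 12*Q, 91*P + 57*Q) = e_{163}(P,Q)^(137*57-12*91).
Inverting 34 mod 163: 24. Thus e_{163}(P,Q) = e(P',Q')^{24}.
Double-and-add over 10100011: 8-1 doublings, 4-1 additions; each step l_{T,T}/v_{2T} or l_{T,P'}/v at Q'+S for random S.
e_{163}(P',Q') = 15831739204502 + 21805812130573*t.
Raise to 24: e(P,Q) = 22733822377347 + 15360869984544*t in mu_{163}.

22733822377347 + 15360869984544*t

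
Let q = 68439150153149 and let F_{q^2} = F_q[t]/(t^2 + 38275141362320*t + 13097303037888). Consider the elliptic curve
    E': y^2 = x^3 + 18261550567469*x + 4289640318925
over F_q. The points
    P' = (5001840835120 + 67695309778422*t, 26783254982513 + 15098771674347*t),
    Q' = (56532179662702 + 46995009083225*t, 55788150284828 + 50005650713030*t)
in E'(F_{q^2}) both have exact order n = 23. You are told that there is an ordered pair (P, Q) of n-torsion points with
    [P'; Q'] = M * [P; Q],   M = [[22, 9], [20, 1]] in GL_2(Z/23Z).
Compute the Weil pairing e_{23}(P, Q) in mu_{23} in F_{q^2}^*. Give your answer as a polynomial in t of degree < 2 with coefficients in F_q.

The 23-Weil pairing on E[23] over F_{68439150153149} is alternating-bilinear: e_{23}(P',Q') = e_{23}(P,Q)^det(M).
det(M) mod 23 = 3; its inverse in (Z/23)^* is 8 (check: 3*8 mod 23 = 1).
Double-and-add over 10111: 5-1 doublings, 4-1 additions; each step l_{T,T}/v_{2T} or l_{T,P'}/v at Q'+S for random S.
The quotient is 54795108203322 + 23543459961538*t.
Thus e_{23}(P,Q) = 30794883298854 + 31741029318459*t.

30794883298854 + 31741029318459*t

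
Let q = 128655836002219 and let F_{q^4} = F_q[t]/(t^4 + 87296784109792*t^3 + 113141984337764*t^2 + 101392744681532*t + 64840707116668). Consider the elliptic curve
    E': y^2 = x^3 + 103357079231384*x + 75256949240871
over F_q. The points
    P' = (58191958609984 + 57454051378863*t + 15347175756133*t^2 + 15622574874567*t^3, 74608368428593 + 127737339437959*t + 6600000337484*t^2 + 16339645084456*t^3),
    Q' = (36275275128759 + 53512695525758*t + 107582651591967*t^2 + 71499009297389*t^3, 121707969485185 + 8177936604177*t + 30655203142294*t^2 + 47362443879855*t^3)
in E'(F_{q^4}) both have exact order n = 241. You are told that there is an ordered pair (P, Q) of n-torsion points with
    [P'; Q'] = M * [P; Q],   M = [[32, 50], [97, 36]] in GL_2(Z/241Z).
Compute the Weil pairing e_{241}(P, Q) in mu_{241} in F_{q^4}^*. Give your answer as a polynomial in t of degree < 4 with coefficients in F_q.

Alternating bilinearity on E[241] (values in mu_{241} in F_{128655836002219^4}) gives e(P',Q') = e(P,Q)^det(M).
Hence e(P,Q) = e(P',Q')^{90} where 90 = 158^{-1} mod 241.
n = 241 = (11110001)_2 (8 bits, wt 5); accumulate f_{241,P'}(Q'+S)/f_{241,P'}(S) along the 7-step ladder.
f_P(D_Q)/f_Q(D_P) = 86833509473814 + 125299713803203*t + 90987197894941*t^2 + 121427003665283*t^3.
Finally e_{241}(P,Q) = 3452547565437 + 74686334546560*t + 123144422981806*t^2 + 120710741837525*t^3.

3452547565437 + 74686334546560*t + 123144422981806*t^2 + 120710741837525*t^3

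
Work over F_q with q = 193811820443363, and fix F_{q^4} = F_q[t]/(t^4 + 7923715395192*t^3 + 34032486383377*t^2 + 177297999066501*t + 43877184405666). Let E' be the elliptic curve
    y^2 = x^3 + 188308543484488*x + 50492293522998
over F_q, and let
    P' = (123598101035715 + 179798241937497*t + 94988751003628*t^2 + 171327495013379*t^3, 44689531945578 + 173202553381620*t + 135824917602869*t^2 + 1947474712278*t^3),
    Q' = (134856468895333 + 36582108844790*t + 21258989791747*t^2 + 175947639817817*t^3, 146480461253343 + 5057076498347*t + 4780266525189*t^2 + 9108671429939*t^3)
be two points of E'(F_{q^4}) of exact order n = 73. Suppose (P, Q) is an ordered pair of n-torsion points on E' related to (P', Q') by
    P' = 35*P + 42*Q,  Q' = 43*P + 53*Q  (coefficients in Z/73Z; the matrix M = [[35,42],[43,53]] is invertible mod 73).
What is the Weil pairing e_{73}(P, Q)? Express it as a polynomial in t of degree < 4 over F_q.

179236729056768 + 73214108329839*t + 91364468487564*t^2 + 29365438679247*t^3

Since e_{73}(P,P)=e_{73}(Q,Q)=1 and e_{73}(Q,P)=e_{73}(P,Q)^{-1}, expanding e_{73}(35*P + 42*Q,43*P + 53*Q) leaves e(P,Q)^det(M).
Hence e(P,Q) = e(P',Q')^{3} where 3 = 49^{-1} mod 73.
7-bit Miller (1001001) on E'/F_{193811820443363} with a'=188308543484488, b'=50492293522998: accumulate tangent/chord ratios at Q'+S and P'+S'.
Result: e(P',Q') = 175394762125243 + 101821185614730*t + 9809206725123*t^2 + 47632691099789*t^3.
(175394762125243 + 101821185614730*t + 9809206725123*t^2 + 47632691099789*t^3)^{3} mod (193811820443363,f) = 179236729056768 + 73214108329839*t + 91364468487564*t^2 + 29365438679247*t^3.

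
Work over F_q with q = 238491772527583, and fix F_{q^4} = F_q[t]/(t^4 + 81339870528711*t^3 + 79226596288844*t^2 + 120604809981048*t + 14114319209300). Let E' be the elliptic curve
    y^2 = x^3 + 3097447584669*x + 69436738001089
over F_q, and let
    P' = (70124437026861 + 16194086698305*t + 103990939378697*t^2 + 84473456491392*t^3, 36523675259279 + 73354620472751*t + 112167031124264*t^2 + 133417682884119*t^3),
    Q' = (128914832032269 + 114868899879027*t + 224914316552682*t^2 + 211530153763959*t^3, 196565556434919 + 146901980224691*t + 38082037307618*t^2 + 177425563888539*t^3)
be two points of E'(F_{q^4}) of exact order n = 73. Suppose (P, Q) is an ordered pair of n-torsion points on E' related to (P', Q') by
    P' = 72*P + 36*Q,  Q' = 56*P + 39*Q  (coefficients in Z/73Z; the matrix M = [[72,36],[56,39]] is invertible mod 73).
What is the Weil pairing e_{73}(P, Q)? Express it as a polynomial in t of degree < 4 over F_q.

The 73-Weil pairing on E[73] over F_{238491772527583} is alternating-bilinear: e_{73}(P',Q') = e_{73}(P,Q)^det(M).
Hence e(P,Q) = e(P',Q')^{53} where 53 = 62^{-1} mod 73.
Double-and-add over 1001001: 7-1 doublings, 3-1 additions; each step l_{T,T}/v_{2T} or l_{T,P'}/v at Q'+S for random S.
Miller gives e_{73}(P',Q') = 207840703320420 + 178703329415887*t + 83650134691450*t^2 + 17321173488200*t^3 in F_{238491772527583^4}.
(207840703320420 + 178703329415887*t + 83650134691450*t^2 + 17321173488200*t^3)^{53} mod (238491772527583,f) = 221596331953185 + 99863462896078*t + 196896321026797*t^2 + 465533981530*t^3.

221596331953185 + 99863462896078*t + 196896321026797*t^2 + 465533981530*t^3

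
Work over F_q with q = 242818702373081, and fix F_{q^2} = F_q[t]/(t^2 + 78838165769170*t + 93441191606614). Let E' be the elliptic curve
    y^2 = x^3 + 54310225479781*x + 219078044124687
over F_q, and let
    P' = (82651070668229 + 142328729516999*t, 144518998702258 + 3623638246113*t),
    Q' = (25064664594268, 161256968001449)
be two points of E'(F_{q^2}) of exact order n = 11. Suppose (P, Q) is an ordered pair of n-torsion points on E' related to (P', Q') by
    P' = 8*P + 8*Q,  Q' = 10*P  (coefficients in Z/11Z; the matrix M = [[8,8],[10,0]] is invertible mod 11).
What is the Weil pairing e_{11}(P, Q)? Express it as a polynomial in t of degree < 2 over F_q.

37372014646402 + 239913185489272*t

Since e_{11}(P,P)=e_{11}(Q,Q)=1 and e_{11}(Q,P)=e_{11}(P,Q)^{-1}, expanding e_{11}(8*P + 8*Q,10*P) leaves e(P,Q)^det(M).
8*0 - 8*10 = -80; reduced mod 11: det = 8, inverse 7.
Double-and-add over 1011: 4-1 doublings, 3-1 additions; each step l_{T,T}/v_{2T} or l_{T,P'}/v at Q'+S for random S.
f_P(D_Q)/f_Q(D_P) = 110309339089968 + 224804264637982*t.
(110309339089968 + 224804264637982*t)^{7} mod (242818702373081,f) = 37372014646402 + 239913185489272*t.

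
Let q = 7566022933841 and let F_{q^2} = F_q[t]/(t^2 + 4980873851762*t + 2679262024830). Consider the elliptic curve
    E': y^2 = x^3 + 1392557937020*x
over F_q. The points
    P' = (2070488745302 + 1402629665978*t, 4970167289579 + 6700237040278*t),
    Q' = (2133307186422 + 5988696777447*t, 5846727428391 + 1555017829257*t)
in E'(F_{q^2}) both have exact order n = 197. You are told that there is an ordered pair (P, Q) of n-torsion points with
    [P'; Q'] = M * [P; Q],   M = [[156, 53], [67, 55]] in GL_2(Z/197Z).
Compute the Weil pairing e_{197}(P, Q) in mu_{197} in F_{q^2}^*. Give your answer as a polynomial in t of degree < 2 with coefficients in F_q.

e_{197} is bilinear + alternating on E[197], so e_{197}(156*P + 53*Q, 67*P + 55*Q) = e_{197}(P,Q)^(156*55-53*67).
So e_{197}(P,Q) = e_{197}(P',Q')^{36}, since 104*36 = 1 mod 197.
8-bit Miller (11000101) on E'/F_{7566022933841} with a'=1392557937020, b'=0: accumulate tangent/chord ratios at Q'+S and P'+S'.
Result: e(P',Q') = 3807412548851 + 515148541677*t.
(3807412548851 + 515148541677*t)^{36} mod (7566022933841,f) = 5675287190691 + 7140554222941*t.

5675287190691 + 7140554222941*t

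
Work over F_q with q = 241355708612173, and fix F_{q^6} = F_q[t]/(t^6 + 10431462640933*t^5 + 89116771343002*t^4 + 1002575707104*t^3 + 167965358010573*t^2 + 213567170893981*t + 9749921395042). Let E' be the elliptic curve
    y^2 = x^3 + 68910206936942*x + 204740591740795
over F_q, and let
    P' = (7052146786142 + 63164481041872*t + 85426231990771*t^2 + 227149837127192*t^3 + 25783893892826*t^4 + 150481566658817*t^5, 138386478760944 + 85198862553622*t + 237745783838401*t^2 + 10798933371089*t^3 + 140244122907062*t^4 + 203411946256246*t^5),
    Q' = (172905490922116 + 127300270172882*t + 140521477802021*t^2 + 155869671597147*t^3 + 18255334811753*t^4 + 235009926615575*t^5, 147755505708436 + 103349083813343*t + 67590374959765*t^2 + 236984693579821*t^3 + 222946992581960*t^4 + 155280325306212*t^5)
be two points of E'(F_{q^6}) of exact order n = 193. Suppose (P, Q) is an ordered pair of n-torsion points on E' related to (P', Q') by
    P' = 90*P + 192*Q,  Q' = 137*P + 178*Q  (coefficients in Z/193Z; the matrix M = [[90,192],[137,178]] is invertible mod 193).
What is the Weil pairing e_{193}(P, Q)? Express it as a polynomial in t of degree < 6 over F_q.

Alternating bilinearity on E[193] (values in mu_{193} in F_{241355708612173^6}) gives e(P',Q') = e(P,Q)^det(M).
det M = 90*178 - 192*137 = -10284 = 138 (mod 193); 138^{-1} = 7 (mod 193).
8-bit Miller (11000001) on E'/F_{241355708612173} with a'=68910206936942, b'=204740591740795: accumulate tangent/chord ratios at Q'+S and P'+S'.
e_{193}(P',Q') = 128522302975575 + 137609046156493*t + 213060913965395*t^2 + 124982771024754*t^3 + 6809929779409*t^4 + 235229573009197*t^5.
(128522302975575 + 137609046156493*t + 213060913965395*t^2 + 124982771024754*t^3 + 6809929779409*t^4 + 235229573009197*t^5)^{7} mod (241355708612173,f) = 149934330613489 + 158435852870882*t + 102305114306164*t^2 + 8546365699210*t^3 + 36335292343982*t^4 + 31698916502261*t^5.

149934330613489 + 158435852870882*t + 102305114306164*t^2 + 8546365699210*t^3 + 36335292343982*t^4 + 31698916502261*t^5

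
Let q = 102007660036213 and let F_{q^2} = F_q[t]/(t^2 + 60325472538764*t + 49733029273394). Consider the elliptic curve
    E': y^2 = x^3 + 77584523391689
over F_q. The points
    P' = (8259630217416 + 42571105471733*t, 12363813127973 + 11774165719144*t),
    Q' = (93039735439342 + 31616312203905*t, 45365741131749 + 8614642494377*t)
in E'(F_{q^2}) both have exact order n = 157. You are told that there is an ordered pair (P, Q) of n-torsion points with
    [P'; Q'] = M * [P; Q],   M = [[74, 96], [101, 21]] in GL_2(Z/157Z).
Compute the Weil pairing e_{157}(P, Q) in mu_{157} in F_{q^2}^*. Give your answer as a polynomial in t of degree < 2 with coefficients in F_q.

e_{157} is bilinear + alternating on E[157], so e_{157}(74*P + 96*Q, 101*P + 21*Q) = e_{157}(P,Q)^(74*21-96*101).
Hence e(P,Q) = e(P',Q')^{50} where 50 = 22^{-1} mod 157.
Run Miller on y^2=x^3+77584523391689 over F_{102007660036213}: ladder 10011101 (8 bits); e = f_P(D_Q)/f_Q(D_P).
Result: e(P',Q') = 25888983329043 + 75471118401539*t.
e_{157}(P,Q) = (25888983329043 + 75471118401539*t)^{50} = 15134894424382 + 40281869395111*t.

15134894424382 + 40281869395111*t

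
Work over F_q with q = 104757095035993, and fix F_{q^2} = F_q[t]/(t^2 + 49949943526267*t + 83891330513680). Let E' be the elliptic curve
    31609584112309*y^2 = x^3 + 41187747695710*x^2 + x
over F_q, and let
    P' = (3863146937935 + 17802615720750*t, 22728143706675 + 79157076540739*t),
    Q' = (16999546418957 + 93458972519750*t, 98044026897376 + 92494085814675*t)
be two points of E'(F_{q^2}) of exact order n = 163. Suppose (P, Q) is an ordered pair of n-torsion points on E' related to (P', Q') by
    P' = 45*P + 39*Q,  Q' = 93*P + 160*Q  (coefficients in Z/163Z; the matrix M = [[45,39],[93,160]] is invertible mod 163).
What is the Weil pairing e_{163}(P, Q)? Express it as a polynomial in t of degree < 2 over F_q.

Alternating bilinearity on E[163] (values in mu_{163} in F_{104757095035993^2}) gives e(P',Q') = e(P,Q)^det(M).
So e_{163}(P,Q) = e_{163}(P',Q')^{25}, since 150*25 = 1 mod 163.
Montgomery->Weierstrass: x_W = 36372871641772*x+9519675124894, y_W=36372871641772*y on F_{104757095035993}; lands on y^2=x^3+98918119548305*x+58277742666954.
Build f_{163,P'} and f_{163,Q'} via the 8-bit ladder of 163=10100011_2; evaluate at shifted divisors; quotient in F_{104757095035993^2}.
Miller gives e_{163}(P',Q') = 65235649416343 + 65525208572716*t in F_{104757095035993^2}.
(65235649416343 + 65525208572716*t)^{25} mod (104757095035993,f) = 51021708903914 + 36645124784604*t.

51021708903914 + 36645124784604*t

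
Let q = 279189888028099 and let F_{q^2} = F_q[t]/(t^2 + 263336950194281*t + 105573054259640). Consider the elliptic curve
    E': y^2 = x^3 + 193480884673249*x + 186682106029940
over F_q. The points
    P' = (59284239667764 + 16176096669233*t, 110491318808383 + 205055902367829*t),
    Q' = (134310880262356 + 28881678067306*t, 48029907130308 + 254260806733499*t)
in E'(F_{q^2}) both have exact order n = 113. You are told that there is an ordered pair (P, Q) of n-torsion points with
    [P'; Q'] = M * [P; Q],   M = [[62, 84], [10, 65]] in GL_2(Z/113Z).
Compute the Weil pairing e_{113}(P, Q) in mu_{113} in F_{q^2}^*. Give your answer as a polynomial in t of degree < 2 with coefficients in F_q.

e_{113} is bilinear + alternating on E[113], so e_{113}(62*P + 84*Q, 10*P + 65*Q) = e_{113}(P,Q)^(62*65-84*10).
det M = 62*65 - 84*10 = 3190 = 26 (mod 113); 26^{-1} = 100 (mod 113).
Double-and-add over 1110001: 7-1 doublings, 4-1 additions; each step l_{T,T}/v_{2T} or l_{T,P'}/v at Q'+S for random S.
Result: e(P',Q') = 261656017367193 + 132553769977626*t.
e_{113}(P,Q) = (261656017367193 + 132553769977626*t)^{100} = 11239047938051 + 236402220218682*t.

11239047938051 + 236402220218682*t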